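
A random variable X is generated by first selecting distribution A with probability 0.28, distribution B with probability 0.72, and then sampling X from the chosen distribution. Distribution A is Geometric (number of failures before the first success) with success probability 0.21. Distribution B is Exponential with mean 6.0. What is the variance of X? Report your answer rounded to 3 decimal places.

Per component, A: μ=3.7619, E[X²]=32.0658; B: μ=6, E[X²]=72.
E[X] = 0.28·3.7619 + 0.72·6 = 5.37333.
E[X²] = 0.28·32.0658 + 0.72·72 = 60.8184.
Var(X) = E[X²] − (E[X])² = 60.8184 − 28.8727 = 31.9457.

31.946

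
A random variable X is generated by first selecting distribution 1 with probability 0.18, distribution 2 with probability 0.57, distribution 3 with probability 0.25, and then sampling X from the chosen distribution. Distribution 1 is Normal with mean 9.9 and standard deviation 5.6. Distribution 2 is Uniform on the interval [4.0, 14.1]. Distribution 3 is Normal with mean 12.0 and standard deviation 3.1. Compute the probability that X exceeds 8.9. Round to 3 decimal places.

Conditional on each component, P(X > 8.9): 1: 0.570863; 2: 0.514851; 3: 0.841345.
By total probability, P(X > 8.9) = 0.18·0.570863 + 0.57·0.514851 + 0.25·0.841345 = 0.606557.

0.607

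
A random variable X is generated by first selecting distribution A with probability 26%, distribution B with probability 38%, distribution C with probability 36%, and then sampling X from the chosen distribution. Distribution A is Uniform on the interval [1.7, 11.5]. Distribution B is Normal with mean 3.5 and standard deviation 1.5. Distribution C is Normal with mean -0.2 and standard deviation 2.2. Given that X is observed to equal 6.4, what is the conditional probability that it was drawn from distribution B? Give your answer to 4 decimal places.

0.3639

Likelihoods f(6.4 | ·): A: 0.102041; B: 0.0410365; C: 0.00201448.
Posterior ∝ prior × likelihood. Numerator for B: 0.38·0.0410365 = 0.0155939.
Normalizing constant: 0.26·0.102041 + 0.38·0.0410365 + 0.36·0.00201448 = 0.0428497.
P(B | observation) = 0.0155939 / 0.0428497 = 0.36392.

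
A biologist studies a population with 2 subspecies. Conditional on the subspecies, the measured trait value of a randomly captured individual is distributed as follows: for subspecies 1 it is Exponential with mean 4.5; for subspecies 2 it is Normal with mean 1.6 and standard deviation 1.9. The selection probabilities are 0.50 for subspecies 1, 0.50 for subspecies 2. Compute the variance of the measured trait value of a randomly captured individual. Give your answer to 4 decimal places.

Per component, 1: μ=4.5, E[X²]=40.5; 2: μ=1.6, E[X²]=6.17.
E[X] = 0.5·4.5 + 0.5·1.6 = 3.05.
E[X²] = 0.5·40.5 + 0.5·6.17 = 23.335.
Var(X) = E[X²] − (E[X])² = 23.335 − 9.3025 = 14.0325.

14.0325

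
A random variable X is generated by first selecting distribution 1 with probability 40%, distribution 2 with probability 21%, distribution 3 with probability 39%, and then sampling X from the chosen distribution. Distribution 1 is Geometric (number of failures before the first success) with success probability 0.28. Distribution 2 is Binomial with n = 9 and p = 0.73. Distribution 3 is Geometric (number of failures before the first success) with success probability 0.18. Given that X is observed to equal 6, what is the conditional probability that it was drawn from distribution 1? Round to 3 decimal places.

Likelihoods P(X=6 | ·): 1: 0.0390079; 2: 0.250212; 3: 0.0547212.
Posterior ∝ prior × likelihood. Numerator for 1: 0.4·0.0390079 = 0.0156032.
Normalizing constant: 0.4·0.0390079 + 0.21·0.250212 + 0.39·0.0547212 = 0.0894889.
P(1 | observation) = 0.0156032 / 0.0894889 = 0.174359.

0.174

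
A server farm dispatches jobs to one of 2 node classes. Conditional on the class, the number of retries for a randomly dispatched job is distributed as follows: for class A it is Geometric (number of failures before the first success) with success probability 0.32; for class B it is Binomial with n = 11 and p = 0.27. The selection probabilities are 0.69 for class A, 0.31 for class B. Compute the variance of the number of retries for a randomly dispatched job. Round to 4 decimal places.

5.4069

Per component, A: μ=2.125, E[X²]=11.1562; B: μ=2.97, E[X²]=10.989.
E[X] = 0.69·2.125 + 0.31·2.97 = 2.38695.
E[X²] = 0.69·11.1562 + 0.31·10.989 = 11.1044.
Var(X) = E[X²] − (E[X])² = 11.1044 − 5.69753 = 5.40687.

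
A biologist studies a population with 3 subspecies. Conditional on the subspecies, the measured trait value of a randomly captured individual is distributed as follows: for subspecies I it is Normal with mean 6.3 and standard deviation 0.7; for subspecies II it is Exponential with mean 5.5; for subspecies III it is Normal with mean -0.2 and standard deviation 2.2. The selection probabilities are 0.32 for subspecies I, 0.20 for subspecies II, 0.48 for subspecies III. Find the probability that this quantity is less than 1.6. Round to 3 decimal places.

Conditional on each subspecies, P(X < 1.6): I: 9.4495e-12; II: 0.252416; III: 0.793373.
By total probability, P(X < 1.6) = 0.32·9.4495e-12 + 0.2·0.252416 + 0.48·0.793373 = 0.431302.

0.431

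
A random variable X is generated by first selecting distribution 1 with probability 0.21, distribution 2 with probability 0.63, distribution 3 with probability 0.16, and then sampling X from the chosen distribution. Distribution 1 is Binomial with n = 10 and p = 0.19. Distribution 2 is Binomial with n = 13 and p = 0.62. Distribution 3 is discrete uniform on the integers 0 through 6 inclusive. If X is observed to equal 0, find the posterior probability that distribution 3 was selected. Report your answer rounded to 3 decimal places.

0.472

Likelihoods P(X=0 | ·): 1: 0.121577; 2: 3.44498e-06; 3: 0.142857.
Posterior ∝ prior × likelihood. Numerator for 3: 0.16·0.142857 = 0.0228571.
Normalizing constant: 0.21·0.121577 + 0.63·3.44498e-06 + 0.16·0.142857 = 0.0483904.
P(3 | observation) = 0.0228571 / 0.0483904 = 0.472349.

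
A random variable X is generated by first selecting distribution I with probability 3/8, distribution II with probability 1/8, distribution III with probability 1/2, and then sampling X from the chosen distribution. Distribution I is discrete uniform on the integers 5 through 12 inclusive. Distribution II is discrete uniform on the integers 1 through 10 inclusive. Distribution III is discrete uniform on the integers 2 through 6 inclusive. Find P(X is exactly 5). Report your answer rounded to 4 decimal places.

Conditional on each component, P(X = 5): I: 0.125; II: 0.1; III: 0.2.
By total probability, P(X = 5) = 0.375·0.125 + 0.125·0.1 + 0.5·0.2 = 0.159375.

0.1594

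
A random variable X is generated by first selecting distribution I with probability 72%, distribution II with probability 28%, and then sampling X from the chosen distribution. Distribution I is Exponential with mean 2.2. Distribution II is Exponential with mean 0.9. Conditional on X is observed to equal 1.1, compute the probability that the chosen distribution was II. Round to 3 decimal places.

0.316

Likelihoods f(1.1 | ·): I: 0.275696; II: 0.327305.
Posterior ∝ prior × likelihood. Numerator for II: 0.28·0.327305 = 0.0916455.
Normalizing constant: 0.72·0.275696 + 0.28·0.327305 = 0.290146.
P(II | observation) = 0.0916455 / 0.290146 = 0.315859.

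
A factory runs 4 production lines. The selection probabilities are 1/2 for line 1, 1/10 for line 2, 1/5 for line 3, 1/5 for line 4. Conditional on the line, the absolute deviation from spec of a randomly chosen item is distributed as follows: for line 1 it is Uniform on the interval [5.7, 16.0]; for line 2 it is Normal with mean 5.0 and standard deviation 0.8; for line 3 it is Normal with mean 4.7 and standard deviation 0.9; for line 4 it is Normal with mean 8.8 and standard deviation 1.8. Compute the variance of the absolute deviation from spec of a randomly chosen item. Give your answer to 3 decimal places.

Per component, 1: μ=10.85, E[X²]=126.563; 2: μ=5, E[X²]=25.64; 3: μ=4.7, E[X²]=22.9; 4: μ=8.8, E[X²]=80.68.
E[X] = 0.5·10.85 + 0.1·5 + 0.2·4.7 + 0.2·8.8 = 8.625.
E[X²] = 0.5·126.563 + 0.1·25.64 + 0.2·22.9 + 0.2·80.68 = 86.5617.
Var(X) = E[X²] − (E[X])² = 86.5617 − 74.3906 = 12.171.

12.171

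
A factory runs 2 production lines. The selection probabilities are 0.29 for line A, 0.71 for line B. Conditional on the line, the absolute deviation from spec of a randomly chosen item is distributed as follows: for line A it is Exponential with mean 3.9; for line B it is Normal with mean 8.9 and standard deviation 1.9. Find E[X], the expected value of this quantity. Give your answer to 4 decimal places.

7.4500

Component means — A: 3.9; B: 8.9.
E[X] = 0.29·3.9 + 0.71·8.9 = 7.45.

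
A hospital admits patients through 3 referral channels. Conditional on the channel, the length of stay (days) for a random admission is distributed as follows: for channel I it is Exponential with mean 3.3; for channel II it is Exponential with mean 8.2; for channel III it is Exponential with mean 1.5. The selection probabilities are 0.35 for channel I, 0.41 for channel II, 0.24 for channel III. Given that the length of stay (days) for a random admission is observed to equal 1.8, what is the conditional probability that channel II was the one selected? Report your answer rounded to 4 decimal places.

Likelihoods f(1.8 | ·): I: 0.17563; II: 0.0979159; III: 0.200796.
Posterior ∝ prior × likelihood. Numerator for II: 0.41·0.0979159 = 0.0401455.
Normalizing constant: 0.35·0.17563 + 0.41·0.0979159 + 0.24·0.200796 = 0.149807.
P(II | observation) = 0.0401455 / 0.149807 = 0.267982.

0.2680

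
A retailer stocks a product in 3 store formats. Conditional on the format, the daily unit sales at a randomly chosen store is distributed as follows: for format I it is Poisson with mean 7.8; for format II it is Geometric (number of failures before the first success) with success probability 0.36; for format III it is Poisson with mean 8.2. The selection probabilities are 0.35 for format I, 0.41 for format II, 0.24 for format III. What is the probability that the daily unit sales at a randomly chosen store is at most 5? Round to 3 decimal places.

Conditional on each format, P(X ≤ 5): I: 0.210251; II: 0.931281; III: 0.173594.
By total probability, P(X ≤ 5) = 0.35·0.210251 + 0.41·0.931281 + 0.24·0.173594 = 0.497076.

0.497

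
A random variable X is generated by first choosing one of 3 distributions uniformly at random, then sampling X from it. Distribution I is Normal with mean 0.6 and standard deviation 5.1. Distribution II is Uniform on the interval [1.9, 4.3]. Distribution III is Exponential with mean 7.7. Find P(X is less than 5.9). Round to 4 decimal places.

0.7953

Conditional on each component, P(X < 5.9): I: 0.850648; II: 1; III: 0.53524.
By total probability, P(X < 5.9) = 0.333333·0.850648 + 0.333333·1 + 0.333333·0.53524 = 0.795296.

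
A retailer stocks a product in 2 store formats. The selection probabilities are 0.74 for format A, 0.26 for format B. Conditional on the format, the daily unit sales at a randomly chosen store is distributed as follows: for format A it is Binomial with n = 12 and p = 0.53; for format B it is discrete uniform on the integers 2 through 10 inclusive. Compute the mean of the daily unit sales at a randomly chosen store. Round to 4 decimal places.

Component means — A: 6.36; B: 6.
E[X] = 0.74·6.36 + 0.26·6 = 6.2664.

6.2664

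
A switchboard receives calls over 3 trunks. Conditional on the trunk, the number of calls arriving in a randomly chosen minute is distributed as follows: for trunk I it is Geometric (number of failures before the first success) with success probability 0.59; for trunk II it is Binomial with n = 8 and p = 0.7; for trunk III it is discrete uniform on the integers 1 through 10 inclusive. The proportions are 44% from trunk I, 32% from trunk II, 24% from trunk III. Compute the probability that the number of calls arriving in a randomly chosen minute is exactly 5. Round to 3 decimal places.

Conditional on each trunk, P(X = 5): I: 0.00683552; II: 0.254122; III: 0.1.
By total probability, P(X = 5) = 0.44·0.00683552 + 0.32·0.254122 + 0.24·0.1 = 0.108327.

0.108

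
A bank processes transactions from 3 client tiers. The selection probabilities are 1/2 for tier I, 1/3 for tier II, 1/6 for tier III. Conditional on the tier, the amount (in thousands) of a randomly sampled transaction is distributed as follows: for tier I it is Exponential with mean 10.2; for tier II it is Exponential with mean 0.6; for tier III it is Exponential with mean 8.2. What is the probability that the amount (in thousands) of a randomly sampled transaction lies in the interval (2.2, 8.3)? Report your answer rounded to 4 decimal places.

0.2568

Conditional on each tier, P(2.2 < X < 8.3): I: 0.362784; II: 0.0255606; III: 0.401264.
By total probability, P(2.2 < X < 8.3) = 0.5·0.362784 + 0.333333·0.0255606 + 0.166667·0.401264 = 0.25679.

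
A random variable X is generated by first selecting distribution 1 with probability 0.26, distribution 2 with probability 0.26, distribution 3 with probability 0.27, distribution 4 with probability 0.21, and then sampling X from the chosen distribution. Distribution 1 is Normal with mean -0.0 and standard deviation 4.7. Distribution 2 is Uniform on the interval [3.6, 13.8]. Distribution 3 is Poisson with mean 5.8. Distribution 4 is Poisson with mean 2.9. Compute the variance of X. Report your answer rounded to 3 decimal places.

21.014

Per component, 1: μ=-0, E[X²]=22.09; 2: μ=8.7, E[X²]=84.36; 3: μ=5.8, E[X²]=39.44; 4: μ=2.9, E[X²]=11.31.
E[X] = 0.26·-0 + 0.26·8.7 + 0.27·5.8 + 0.21·2.9 = 4.437.
E[X²] = 0.26·22.09 + 0.26·84.36 + 0.27·39.44 + 0.21·11.31 = 40.7009.
Var(X) = E[X²] − (E[X])² = 40.7009 − 19.687 = 21.0139.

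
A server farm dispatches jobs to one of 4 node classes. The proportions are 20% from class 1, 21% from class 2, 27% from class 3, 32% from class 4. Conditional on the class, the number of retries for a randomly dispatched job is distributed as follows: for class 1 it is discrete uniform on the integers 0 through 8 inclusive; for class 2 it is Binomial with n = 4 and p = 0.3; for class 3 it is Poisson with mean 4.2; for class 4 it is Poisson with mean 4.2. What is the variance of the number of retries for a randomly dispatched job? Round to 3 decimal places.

5.437

Per component, 1: μ=4, E[X²]=22.6667; 2: μ=1.2, E[X²]=2.28; 3: μ=4.2, E[X²]=21.84; 4: μ=4.2, E[X²]=21.84.
E[X] = 0.2·4 + 0.21·1.2 + 0.27·4.2 + 0.32·4.2 = 3.53.
E[X²] = 0.2·22.6667 + 0.21·2.28 + 0.27·21.84 + 0.32·21.84 = 17.8977.
Var(X) = E[X²] − (E[X])² = 17.8977 − 12.4609 = 5.43683.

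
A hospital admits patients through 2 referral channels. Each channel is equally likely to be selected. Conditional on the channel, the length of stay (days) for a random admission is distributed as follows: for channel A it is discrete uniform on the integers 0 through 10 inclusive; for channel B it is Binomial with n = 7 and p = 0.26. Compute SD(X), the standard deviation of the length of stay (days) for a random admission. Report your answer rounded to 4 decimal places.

Per component, A: μ=5, E[X²]=35; B: μ=1.82, E[X²]=4.6592.
E[X] = 0.5·5 + 0.5·1.82 = 3.41.
E[X²] = 0.5·35 + 0.5·4.6592 = 19.8296.
Var(X) = E[X²] − (E[X])² = 19.8296 − 11.6281 = 8.2015.
SD(X) = √8.2015 = 2.86383.

2.8638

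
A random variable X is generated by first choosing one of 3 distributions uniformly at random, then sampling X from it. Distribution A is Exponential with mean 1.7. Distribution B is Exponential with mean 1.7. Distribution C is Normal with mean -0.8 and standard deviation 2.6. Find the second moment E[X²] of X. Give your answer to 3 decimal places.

6.320

For each component E[X²] = Var + (mean)², giving A: 5.78; B: 5.78; C: 7.4.
Overall E[X²] = 0.333333·5.78 + 0.333333·5.78 + 0.333333·7.4 = 6.32.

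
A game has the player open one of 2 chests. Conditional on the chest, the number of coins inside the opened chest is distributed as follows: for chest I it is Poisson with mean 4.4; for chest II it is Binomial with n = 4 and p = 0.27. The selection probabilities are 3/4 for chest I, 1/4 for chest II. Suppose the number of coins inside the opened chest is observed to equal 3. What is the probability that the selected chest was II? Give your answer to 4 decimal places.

Likelihoods P(X=3 | ·): I: 0.174305; II: 0.0574744.
Posterior ∝ prior × likelihood. Numerator for II: 0.25·0.0574744 = 0.0143686.
Normalizing constant: 0.75·0.174305 + 0.25·0.0574744 = 0.145098.
P(II | observation) = 0.0143686 / 0.145098 = 0.099027.

0.0990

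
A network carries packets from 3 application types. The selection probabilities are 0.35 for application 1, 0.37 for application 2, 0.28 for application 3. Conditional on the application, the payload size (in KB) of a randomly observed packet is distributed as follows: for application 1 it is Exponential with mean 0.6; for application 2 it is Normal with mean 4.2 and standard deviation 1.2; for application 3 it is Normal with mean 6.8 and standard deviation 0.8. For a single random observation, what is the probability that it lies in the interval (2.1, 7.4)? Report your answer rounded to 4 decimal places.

0.5809

Conditional on each application, P(2.1 < X < 7.4): 1: 0.030193; 2: 0.95611; 3: 0.773373.
By total probability, P(2.1 < X < 7.4) = 0.35·0.030193 + 0.37·0.95611 + 0.28·0.773373 = 0.580873.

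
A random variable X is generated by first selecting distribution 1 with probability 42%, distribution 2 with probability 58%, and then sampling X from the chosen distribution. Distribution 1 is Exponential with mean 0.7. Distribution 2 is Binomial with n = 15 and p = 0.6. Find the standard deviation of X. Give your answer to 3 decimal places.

4.368

Per component, 1: μ=0.7, E[X²]=0.98; 2: μ=9, E[X²]=84.6.
E[X] = 0.42·0.7 + 0.58·9 = 5.514.
E[X²] = 0.42·0.98 + 0.58·84.6 = 49.4796.
Var(X) = E[X²] − (E[X])² = 49.4796 − 30.4042 = 19.0754.
SD(X) = √19.0754 = 4.36754.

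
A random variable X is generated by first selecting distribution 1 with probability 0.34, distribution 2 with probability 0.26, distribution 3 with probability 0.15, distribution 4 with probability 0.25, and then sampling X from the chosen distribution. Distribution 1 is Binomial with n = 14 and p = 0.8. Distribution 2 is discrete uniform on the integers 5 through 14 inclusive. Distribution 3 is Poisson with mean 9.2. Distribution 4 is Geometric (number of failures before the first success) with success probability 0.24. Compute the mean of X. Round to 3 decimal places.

Component means — 1: 11.2; 2: 9.5; 3: 9.2; 4: 3.16667.
E[X] = 0.34·11.2 + 0.26·9.5 + 0.15·9.2 + 0.25·3.16667 = 8.44967.

8.450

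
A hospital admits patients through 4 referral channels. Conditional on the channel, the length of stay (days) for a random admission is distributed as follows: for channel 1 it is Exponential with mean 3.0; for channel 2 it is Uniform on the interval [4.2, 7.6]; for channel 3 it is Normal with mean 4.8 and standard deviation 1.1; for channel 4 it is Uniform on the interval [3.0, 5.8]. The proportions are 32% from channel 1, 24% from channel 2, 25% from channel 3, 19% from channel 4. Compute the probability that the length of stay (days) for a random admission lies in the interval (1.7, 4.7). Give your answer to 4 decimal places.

0.3808

Conditional on each channel, P(1.7 < X < 4.7): 1: 0.358674; 2: 0.147059; 3: 0.461368; 4: 0.607143.
By total probability, P(1.7 < X < 4.7) = 0.32·0.358674 + 0.24·0.147059 + 0.25·0.461368 + 0.19·0.607143 = 0.380769.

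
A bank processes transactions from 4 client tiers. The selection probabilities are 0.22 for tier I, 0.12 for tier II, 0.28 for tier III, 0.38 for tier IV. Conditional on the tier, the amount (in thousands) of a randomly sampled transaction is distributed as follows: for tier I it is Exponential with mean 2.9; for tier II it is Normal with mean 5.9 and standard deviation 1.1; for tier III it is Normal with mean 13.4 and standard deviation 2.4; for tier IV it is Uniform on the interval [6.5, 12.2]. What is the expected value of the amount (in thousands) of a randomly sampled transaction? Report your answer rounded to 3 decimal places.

Component means — I: 2.9; II: 5.9; III: 13.4; IV: 9.35.
E[X] = 0.22·2.9 + 0.12·5.9 + 0.28·13.4 + 0.38·9.35 = 8.651.

8.651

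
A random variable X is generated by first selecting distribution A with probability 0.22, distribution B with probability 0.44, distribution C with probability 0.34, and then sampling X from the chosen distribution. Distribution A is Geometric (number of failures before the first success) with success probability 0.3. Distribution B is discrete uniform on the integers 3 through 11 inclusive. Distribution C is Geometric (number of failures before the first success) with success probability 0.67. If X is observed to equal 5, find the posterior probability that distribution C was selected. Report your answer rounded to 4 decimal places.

Likelihoods P(X=5 | ·): A: 0.050421; B: 0.111111; C: 0.00262207.
Posterior ∝ prior × likelihood. Numerator for C: 0.34·0.00262207 = 0.000891504.
Normalizing constant: 0.22·0.050421 + 0.44·0.111111 + 0.34·0.00262207 = 0.060873.
P(C | observation) = 0.000891504 / 0.060873 = 0.0146453.

0.0146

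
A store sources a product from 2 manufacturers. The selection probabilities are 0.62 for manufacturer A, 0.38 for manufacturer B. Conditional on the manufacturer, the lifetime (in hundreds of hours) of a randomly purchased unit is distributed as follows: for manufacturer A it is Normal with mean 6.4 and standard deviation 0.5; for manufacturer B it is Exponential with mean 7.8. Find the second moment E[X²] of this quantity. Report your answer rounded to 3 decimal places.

For each component E[X²] = Var + (mean)², giving A: 41.21; B: 121.68.
Overall E[X²] = 0.62·41.21 + 0.38·121.68 = 71.7886.

71.789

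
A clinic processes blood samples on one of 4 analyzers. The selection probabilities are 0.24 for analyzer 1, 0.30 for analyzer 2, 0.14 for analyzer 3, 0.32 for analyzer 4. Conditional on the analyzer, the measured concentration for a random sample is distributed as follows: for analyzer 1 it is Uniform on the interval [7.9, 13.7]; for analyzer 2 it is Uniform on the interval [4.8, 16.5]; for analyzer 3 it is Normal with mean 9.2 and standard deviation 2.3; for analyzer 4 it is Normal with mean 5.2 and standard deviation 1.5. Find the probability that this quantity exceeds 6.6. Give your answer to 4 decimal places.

0.6719

Conditional on each analyzer, P(X > 6.6): 1: 1; 2: 0.846154; 3: 0.870853; 4: 0.175324.
By total probability, P(X > 6.6) = 0.24·1 + 0.3·0.846154 + 0.14·0.870853 + 0.32·0.175324 = 0.671869.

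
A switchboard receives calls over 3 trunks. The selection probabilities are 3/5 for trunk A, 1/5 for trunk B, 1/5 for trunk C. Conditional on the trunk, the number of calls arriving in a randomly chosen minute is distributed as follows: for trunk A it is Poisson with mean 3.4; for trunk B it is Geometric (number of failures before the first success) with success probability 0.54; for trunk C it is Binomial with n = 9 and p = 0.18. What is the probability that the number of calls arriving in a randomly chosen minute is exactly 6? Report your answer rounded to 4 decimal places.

Conditional on each trunk, P(X = 6): A: 0.0716044; B: 0.00511612; C: 0.00157527.
By total probability, P(X = 6) = 0.6·0.0716044 + 0.2·0.00511612 + 0.2·0.00157527 = 0.0443009.

0.0443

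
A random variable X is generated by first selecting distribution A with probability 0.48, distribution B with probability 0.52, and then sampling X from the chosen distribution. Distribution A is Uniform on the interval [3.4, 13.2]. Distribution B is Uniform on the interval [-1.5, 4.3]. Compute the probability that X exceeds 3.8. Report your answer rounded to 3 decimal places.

Conditional on each component, P(X > 3.8): A: 0.959184; B: 0.0862069.
By total probability, P(X > 3.8) = 0.48·0.959184 + 0.52·0.0862069 = 0.505236.

0.505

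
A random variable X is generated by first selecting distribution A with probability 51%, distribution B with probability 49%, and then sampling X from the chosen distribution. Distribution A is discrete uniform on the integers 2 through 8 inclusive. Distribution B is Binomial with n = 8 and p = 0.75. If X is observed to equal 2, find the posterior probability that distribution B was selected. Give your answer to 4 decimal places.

Likelihoods P(X=2 | ·): A: 0.142857; B: 0.00384521.
Posterior ∝ prior × likelihood. Numerator for B: 0.49·0.00384521 = 0.00188416.
Normalizing constant: 0.51·0.142857 + 0.49·0.00384521 = 0.0747413.
P(B | observation) = 0.00188416 / 0.0747413 = 0.025209.

0.0252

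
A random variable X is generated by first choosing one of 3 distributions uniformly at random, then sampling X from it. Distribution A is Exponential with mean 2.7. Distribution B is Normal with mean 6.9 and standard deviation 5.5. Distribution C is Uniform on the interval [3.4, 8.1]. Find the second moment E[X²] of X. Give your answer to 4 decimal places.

42.4478

For each component E[X²] = Var + (mean)², giving A: 14.58; B: 77.86; C: 34.9033.
Overall E[X²] = 0.333333·14.58 + 0.333333·77.86 + 0.333333·34.9033 = 42.4478.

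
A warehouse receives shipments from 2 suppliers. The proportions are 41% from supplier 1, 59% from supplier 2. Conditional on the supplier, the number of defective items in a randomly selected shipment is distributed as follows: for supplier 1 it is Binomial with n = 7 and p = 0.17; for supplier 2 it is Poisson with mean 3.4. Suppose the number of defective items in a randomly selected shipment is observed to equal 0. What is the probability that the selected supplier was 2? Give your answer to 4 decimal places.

Likelihoods P(X=0 | ·): 1: 0.271361; 2: 0.0333733.
Posterior ∝ prior × likelihood. Numerator for 2: 0.59·0.0333733 = 0.0196902.
Normalizing constant: 0.41·0.271361 + 0.59·0.0333733 = 0.130948.
P(2 | observation) = 0.0196902 / 0.130948 = 0.150367.

0.1504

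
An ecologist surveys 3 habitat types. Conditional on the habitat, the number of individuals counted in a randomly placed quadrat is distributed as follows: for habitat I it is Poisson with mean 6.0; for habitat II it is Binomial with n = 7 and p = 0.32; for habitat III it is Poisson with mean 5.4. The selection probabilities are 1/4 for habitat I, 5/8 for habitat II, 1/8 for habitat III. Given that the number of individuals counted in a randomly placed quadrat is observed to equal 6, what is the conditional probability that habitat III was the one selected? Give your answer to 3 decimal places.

0.310

Likelihoods P(X=6 | ·): I: 0.160623; II: 0.00511101; III: 0.155539.
Posterior ∝ prior × likelihood. Numerator for III: 0.125·0.155539 = 0.0194424.
Normalizing constant: 0.25·0.160623 + 0.625·0.00511101 + 0.125·0.155539 = 0.0627926.
P(III | observation) = 0.0194424 / 0.0627926 = 0.309629.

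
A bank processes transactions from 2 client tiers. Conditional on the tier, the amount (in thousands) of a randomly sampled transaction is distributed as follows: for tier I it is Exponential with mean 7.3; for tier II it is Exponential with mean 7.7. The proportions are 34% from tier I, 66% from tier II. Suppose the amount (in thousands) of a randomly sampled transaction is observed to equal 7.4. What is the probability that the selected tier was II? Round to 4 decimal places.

Likelihoods f(7.4 | ·): I: 0.0497088; II: 0.0496747.
Posterior ∝ prior × likelihood. Numerator for II: 0.66·0.0496747 = 0.0327853.
Normalizing constant: 0.34·0.0497088 + 0.66·0.0496747 = 0.0496863.
P(II | observation) = 0.0327853 / 0.0496863 = 0.659846.

0.6598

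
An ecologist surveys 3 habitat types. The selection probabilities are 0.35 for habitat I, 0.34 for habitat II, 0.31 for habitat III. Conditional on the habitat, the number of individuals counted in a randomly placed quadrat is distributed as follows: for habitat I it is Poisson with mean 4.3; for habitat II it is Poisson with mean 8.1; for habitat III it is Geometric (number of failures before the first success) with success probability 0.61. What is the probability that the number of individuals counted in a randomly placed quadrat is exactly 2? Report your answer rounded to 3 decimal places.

Conditional on each habitat, P(X = 2): I: 0.125441; II: 0.0099576; III: 0.092781.
By total probability, P(X = 2) = 0.35·0.125441 + 0.34·0.0099576 + 0.31·0.092781 = 0.0760522.

0.076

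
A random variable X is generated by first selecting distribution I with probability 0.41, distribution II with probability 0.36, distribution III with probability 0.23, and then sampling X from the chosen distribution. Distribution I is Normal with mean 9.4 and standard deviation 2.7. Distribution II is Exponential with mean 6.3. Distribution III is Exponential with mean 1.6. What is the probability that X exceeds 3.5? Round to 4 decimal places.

Conditional on each component, P(X > 3.5): I: 0.985562; II: 0.573753; III: 0.112197.
By total probability, P(X > 3.5) = 0.41·0.985562 + 0.36·0.573753 + 0.23·0.112197 = 0.636437.

0.6364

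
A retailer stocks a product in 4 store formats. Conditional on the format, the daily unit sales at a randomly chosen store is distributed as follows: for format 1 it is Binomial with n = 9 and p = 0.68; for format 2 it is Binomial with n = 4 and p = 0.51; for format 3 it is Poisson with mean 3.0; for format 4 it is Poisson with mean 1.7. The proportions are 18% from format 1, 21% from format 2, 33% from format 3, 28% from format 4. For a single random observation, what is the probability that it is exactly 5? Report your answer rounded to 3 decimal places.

Conditional on each format, P(X = 5): 1: 0.192095; 2: 0; 3: 0.100819; 4: 0.0216154.
By total probability, P(X = 5) = 0.18·0.192095 + 0.21·0 + 0.33·0.100819 + 0.28·0.0216154 = 0.0738995.

0.074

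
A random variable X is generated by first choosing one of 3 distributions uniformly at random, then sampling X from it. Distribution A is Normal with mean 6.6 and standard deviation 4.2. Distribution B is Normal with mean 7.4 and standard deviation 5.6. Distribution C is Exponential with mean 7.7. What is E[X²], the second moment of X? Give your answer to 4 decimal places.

For each component E[X²] = Var + (mean)², giving A: 61.2; B: 86.12; C: 118.58.
Overall E[X²] = 0.333333·61.2 + 0.333333·86.12 + 0.333333·118.58 = 88.6333.

88.6333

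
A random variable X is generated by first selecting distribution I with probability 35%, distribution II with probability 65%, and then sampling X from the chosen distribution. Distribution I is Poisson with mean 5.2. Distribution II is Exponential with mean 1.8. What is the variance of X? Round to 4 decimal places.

6.5559

Per component, I: μ=5.2, E[X²]=32.24; II: μ=1.8, E[X²]=6.48.
E[X] = 0.35·5.2 + 0.65·1.8 = 2.99.
E[X²] = 0.35·32.24 + 0.65·6.48 = 15.496.
Var(X) = E[X²] − (E[X])² = 15.496 − 8.9401 = 6.5559.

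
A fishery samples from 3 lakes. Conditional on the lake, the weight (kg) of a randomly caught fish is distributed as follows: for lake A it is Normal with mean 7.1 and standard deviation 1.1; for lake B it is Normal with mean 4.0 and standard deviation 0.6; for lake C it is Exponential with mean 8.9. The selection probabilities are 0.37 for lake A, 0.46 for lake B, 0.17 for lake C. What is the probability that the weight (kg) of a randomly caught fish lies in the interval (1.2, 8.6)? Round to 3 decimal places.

Conditional on each lake, P(1.2 < X < 8.6): A: 0.913659; B: 0.999998; C: 0.493372.
By total probability, P(1.2 < X < 8.6) = 0.37·0.913659 + 0.46·0.999998 + 0.17·0.493372 = 0.881926.

0.882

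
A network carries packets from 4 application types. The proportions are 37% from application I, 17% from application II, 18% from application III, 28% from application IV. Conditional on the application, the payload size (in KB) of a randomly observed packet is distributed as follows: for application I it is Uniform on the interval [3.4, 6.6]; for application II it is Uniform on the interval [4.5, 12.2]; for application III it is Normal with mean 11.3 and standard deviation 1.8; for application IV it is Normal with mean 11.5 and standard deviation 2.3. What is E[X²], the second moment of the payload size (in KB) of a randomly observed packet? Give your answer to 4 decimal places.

84.3371

For each component E[X²] = Var + (mean)², giving I: 25.8533; II: 74.6633; III: 130.93; IV: 137.54.
Overall E[X²] = 0.37·25.8533 + 0.17·74.6633 + 0.18·130.93 + 0.28·137.54 = 84.3371.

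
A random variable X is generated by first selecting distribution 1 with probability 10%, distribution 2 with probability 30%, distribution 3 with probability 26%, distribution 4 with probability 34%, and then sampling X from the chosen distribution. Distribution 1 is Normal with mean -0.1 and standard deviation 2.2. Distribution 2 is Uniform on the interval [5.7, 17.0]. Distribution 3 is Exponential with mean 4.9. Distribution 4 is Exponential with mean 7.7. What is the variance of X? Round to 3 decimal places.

Per component, 1: μ=-0.1, E[X²]=4.85; 2: μ=11.35, E[X²]=139.463; 3: μ=4.9, E[X²]=48.02; 4: μ=7.7, E[X²]=118.58.
E[X] = 0.1·-0.1 + 0.3·11.35 + 0.26·4.9 + 0.34·7.7 = 7.287.
E[X²] = 0.1·4.85 + 0.3·139.463 + 0.26·48.02 + 0.34·118.58 = 95.1264.
Var(X) = E[X²] − (E[X])² = 95.1264 − 53.1004 = 42.026.

42.026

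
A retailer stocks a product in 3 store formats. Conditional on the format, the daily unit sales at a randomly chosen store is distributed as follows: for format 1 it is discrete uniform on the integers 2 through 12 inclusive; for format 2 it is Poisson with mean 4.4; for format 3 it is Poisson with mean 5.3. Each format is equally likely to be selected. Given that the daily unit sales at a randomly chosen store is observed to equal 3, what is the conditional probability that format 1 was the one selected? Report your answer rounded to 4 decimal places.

0.2337

Likelihoods P(X=3 | ·): 1: 0.0909091; 2: 0.174305; 3: 0.123856.
Posterior ∝ prior × likelihood. Numerator for 1: 0.333333·0.0909091 = 0.030303.
Normalizing constant: 0.333333·0.0909091 + 0.333333·0.174305 + 0.333333·0.123856 = 0.12969.
P(1 | observation) = 0.030303 / 0.12969 = 0.233657.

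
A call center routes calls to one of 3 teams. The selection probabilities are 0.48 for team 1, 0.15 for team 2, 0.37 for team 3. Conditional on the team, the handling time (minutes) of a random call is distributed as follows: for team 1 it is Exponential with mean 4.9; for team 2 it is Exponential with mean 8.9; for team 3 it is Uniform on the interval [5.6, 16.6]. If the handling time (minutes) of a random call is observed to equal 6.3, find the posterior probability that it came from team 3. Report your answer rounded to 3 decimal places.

Likelihoods f(6.3 | ·): 1: 0.056419; 2: 0.055359; 3: 0.0909091.
Posterior ∝ prior × likelihood. Numerator for 3: 0.37·0.0909091 = 0.0336364.
Normalizing constant: 0.48·0.056419 + 0.15·0.055359 + 0.37·0.0909091 = 0.0690213.
P(3 | observation) = 0.0336364 / 0.0690213 = 0.487333.

0.487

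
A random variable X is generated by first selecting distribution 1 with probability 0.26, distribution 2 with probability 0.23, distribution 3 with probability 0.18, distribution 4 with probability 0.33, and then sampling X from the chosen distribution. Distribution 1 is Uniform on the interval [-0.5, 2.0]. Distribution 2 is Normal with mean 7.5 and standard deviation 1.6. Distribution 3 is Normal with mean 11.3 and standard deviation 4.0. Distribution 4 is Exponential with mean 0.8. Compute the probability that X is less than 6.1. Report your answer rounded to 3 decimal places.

0.651

Conditional on each component, P(X < 6.1): 1: 1; 2: 0.190787; 3: 0.0968005; 4: 0.999512.
By total probability, P(X < 6.1) = 0.26·1 + 0.23·0.190787 + 0.18·0.0968005 + 0.33·0.999512 = 0.651144.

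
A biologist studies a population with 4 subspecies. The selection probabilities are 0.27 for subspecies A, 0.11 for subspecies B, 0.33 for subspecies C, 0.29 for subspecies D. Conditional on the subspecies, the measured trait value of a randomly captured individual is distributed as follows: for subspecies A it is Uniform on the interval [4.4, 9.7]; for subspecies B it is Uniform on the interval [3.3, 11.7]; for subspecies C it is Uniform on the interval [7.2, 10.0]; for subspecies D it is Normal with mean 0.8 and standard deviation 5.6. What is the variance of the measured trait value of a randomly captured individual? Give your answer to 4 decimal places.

Per component, A: μ=7.05, E[X²]=52.0433; B: μ=7.5, E[X²]=62.13; C: μ=8.6, E[X²]=74.6133; D: μ=0.8, E[X²]=32.
E[X] = 0.27·7.05 + 0.11·7.5 + 0.33·8.6 + 0.29·0.8 = 5.7985.
E[X²] = 0.27·52.0433 + 0.11·62.13 + 0.33·74.6133 + 0.29·32 = 54.7884.
Var(X) = E[X²] − (E[X])² = 54.7884 − 33.6226 = 21.1658.

21.1658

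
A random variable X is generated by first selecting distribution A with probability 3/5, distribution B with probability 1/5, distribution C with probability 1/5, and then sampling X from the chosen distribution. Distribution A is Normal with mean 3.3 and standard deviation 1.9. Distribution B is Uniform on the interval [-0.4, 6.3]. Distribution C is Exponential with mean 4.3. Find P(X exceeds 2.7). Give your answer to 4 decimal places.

Conditional on each component, P(X > 2.7): A: 0.623919; B: 0.537313; C: 0.533708.
By total probability, P(X > 2.7) = 0.6·0.623919 + 0.2·0.537313 + 0.2·0.533708 = 0.588556.

0.5886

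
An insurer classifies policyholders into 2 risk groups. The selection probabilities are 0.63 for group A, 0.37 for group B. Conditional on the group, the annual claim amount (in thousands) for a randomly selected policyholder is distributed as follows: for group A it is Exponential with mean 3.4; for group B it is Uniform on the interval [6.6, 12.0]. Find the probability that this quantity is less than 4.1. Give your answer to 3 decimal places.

Conditional on each group, P(X < 4.1): A: 0.700572; B: 0.
By total probability, P(X < 4.1) = 0.63·0.700572 + 0.37·0 = 0.441361.

0.441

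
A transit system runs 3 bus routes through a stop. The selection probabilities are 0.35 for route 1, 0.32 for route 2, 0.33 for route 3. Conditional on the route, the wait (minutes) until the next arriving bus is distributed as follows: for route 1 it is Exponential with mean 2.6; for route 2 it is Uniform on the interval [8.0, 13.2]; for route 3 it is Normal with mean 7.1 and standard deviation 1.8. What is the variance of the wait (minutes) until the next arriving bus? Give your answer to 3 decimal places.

14.957

Per component, 1: μ=2.6, E[X²]=13.52; 2: μ=10.6, E[X²]=114.613; 3: μ=7.1, E[X²]=53.65.
E[X] = 0.35·2.6 + 0.32·10.6 + 0.33·7.1 = 6.645.
E[X²] = 0.35·13.52 + 0.32·114.613 + 0.33·53.65 = 59.1128.
Var(X) = E[X²] − (E[X])² = 59.1128 − 44.156 = 14.9567.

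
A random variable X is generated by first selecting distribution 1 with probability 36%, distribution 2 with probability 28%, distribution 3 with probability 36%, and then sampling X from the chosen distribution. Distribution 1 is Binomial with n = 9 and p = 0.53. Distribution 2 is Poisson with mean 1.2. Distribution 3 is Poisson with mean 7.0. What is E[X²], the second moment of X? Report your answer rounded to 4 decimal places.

For each component E[X²] = Var + (mean)², giving 1: 24.9948; 2: 2.64; 3: 56.
Overall E[X²] = 0.36·24.9948 + 0.28·2.64 + 0.36·56 = 29.8973.

29.8973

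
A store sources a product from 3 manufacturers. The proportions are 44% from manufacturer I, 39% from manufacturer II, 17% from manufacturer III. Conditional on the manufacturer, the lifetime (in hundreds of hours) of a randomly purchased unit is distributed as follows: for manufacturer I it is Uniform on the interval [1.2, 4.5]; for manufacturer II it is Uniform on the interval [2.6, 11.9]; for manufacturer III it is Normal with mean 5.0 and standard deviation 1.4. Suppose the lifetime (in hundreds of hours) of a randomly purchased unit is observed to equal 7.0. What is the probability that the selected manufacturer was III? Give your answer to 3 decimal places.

Likelihoods f(7.0 | ·): I: 0; II: 0.107527; III: 0.102713.
Posterior ∝ prior × likelihood. Numerator for III: 0.17·0.102713 = 0.0174612.
Normalizing constant: 0.44·0 + 0.39·0.107527 + 0.17·0.102713 = 0.0593967.
P(III | observation) = 0.0174612 / 0.0593967 = 0.293976.

0.294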